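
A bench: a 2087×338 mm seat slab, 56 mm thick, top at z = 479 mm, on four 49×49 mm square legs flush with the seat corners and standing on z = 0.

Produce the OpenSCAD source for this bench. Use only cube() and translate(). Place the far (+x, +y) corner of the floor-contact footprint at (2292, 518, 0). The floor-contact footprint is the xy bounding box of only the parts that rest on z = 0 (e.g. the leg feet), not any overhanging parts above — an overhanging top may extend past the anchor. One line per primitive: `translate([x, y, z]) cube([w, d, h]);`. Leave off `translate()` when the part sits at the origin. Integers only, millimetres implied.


// leg_h = 479 − 56 = 423
translate([205, 180, 423]) cube([2087, 338, 56]);
translate([205, 180, 0]) cube([49, 49, 423]);
translate([205, 469, 0]) cube([49, 49, 423]);
translate([2243, 180, 0]) cube([49, 49, 423]);
translate([2243, 469, 0]) cube([49, 49, 423]);


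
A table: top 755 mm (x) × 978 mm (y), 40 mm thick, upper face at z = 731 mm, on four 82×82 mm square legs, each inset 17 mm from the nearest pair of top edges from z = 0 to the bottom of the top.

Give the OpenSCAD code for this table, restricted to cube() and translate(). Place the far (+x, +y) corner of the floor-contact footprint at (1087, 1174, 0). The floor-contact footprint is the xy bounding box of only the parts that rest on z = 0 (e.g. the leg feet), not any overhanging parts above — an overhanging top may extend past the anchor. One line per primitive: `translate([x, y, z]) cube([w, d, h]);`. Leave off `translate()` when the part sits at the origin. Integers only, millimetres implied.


translate([349, 213, 691]) cube([755, 978, 40]);
translate([366, 230, 0]) cube([82, 82, 691]);
translate([1005, 230, 0]) cube([82, 82, 691]);
translate([366, 1092, 0]) cube([82, 82, 691]);
translate([1005, 1092, 0]) cube([82, 82, 691]);


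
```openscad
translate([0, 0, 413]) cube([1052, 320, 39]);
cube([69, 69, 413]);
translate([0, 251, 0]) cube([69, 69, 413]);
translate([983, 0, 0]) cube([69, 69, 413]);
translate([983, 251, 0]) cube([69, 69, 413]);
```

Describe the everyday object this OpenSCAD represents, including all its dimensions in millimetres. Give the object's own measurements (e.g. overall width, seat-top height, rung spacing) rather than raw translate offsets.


A long wooden bench with a 1052 mm (x) × 320 mm (y) seat, 39 mm thick, its top surface 452 mm above the floor. Four 69 mm square legs at the seat corners, flush with the edges, run from z = 0 to the seat underside.


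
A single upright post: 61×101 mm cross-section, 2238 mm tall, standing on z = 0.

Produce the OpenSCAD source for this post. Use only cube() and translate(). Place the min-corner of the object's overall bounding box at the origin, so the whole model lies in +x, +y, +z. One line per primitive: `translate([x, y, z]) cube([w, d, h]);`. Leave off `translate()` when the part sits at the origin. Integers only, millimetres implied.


cube([61, 101, 2238]);


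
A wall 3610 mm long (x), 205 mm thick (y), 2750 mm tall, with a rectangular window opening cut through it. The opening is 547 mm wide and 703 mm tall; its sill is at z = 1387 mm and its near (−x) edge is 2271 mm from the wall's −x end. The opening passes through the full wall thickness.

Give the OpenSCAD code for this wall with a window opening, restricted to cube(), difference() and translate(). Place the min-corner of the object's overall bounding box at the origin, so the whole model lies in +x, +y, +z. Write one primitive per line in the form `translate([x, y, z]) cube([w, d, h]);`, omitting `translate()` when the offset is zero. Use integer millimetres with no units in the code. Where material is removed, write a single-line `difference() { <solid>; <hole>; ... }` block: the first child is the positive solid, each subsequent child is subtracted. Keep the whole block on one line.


difference() { cube([3610, 205, 2750]); translate([2271, 0, 1387]) cube([547, 205, 703]); }


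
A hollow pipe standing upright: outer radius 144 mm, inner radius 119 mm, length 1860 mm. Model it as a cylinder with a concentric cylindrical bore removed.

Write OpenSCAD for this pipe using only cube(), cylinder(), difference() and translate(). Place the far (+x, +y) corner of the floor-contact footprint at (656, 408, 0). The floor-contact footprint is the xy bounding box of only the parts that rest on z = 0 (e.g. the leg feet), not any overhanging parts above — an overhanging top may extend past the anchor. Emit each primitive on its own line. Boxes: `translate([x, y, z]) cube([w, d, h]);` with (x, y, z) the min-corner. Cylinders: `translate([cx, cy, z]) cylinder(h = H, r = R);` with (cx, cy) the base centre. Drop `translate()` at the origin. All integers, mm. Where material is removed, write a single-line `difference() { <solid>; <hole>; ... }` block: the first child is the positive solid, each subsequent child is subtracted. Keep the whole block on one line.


difference() { translate([512, 264, 0]) cylinder(h = 1860, r = 144); translate([512, 264, 0]) cylinder(h = 1860, r = 119); }


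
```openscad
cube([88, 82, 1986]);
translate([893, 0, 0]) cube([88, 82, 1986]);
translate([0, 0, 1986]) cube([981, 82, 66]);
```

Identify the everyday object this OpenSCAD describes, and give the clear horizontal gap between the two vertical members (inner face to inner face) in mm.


A door frame. The clear opening width is 805 mm.

Two 1986 mm tall posts with a header on top — a door frame. The left jamb is 88 mm wide at x = 0; the right jamb starts at x = 893. The clear opening is 893 − 88 = 805 mm.


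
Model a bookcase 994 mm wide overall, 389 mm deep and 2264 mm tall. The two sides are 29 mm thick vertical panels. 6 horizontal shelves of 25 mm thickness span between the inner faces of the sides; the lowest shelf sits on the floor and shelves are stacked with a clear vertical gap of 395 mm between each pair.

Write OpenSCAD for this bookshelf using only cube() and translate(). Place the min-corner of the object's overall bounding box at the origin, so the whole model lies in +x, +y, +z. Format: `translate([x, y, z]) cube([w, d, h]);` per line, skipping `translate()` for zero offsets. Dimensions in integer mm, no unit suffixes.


cube([29, 389, 2264]);
translate([965, 0, 0]) cube([29, 389, 2264]);
translate([29, 0, 0]) cube([936, 389, 25]);
translate([29, 0, 420]) cube([936, 389, 25]);
translate([29, 0, 840]) cube([936, 389, 25]);
translate([29, 0, 1260]) cube([936, 389, 25]);
translate([29, 0, 1680]) cube([936, 389, 25]);
translate([29, 0, 2100]) cube([936, 389, 25]);


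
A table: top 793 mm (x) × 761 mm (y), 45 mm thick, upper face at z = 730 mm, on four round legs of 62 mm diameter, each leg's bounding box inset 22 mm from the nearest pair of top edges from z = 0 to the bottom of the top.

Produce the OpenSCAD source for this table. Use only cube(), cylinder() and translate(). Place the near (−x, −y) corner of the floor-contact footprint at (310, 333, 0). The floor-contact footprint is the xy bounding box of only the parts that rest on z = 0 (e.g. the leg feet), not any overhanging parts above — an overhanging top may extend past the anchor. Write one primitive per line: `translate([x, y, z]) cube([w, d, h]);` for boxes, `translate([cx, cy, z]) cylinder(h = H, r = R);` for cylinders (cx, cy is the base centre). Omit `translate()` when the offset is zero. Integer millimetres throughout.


// leg_h = 730 - 45 = 685
translate([288, 311, 685]) cube([793, 761, 45]);
translate([341, 364, 0]) cylinder(h = 685, r = 31);
translate([1028, 364, 0]) cylinder(h = 685, r = 31);
translate([341, 1019, 0]) cylinder(h = 685, r = 31);
translate([1028, 1019, 0]) cylinder(h = 685, r = 31);


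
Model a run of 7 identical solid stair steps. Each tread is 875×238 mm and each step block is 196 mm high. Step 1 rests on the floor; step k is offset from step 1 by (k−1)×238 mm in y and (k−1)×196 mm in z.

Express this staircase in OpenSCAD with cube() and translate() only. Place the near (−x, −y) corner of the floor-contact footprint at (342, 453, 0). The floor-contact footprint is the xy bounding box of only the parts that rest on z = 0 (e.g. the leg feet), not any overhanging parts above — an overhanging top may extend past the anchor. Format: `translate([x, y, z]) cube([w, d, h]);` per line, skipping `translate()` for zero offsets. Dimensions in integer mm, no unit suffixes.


translate([342, 453, 0]) cube([875, 238, 196]);
translate([342, 691, 196]) cube([875, 238, 196]);
translate([342, 929, 392]) cube([875, 238, 196]);
translate([342, 1167, 588]) cube([875, 238, 196]);
translate([342, 1405, 784]) cube([875, 238, 196]);
translate([342, 1643, 980]) cube([875, 238, 196]);
translate([342, 1881, 1176]) cube([875, 238, 196]);


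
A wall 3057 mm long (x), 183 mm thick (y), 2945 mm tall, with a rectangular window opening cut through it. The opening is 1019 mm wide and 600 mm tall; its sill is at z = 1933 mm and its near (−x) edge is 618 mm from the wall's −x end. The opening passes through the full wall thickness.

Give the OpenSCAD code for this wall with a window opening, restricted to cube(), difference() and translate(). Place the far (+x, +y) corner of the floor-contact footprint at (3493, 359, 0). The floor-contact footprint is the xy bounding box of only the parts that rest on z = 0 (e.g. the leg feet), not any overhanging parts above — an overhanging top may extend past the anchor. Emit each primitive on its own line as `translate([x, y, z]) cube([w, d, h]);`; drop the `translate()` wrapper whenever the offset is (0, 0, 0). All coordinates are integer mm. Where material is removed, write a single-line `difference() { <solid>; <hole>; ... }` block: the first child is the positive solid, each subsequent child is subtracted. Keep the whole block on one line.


difference() { translate([436, 176, 0]) cube([3057, 183, 2945]); translate([1054, 176, 1933]) cube([1019, 183, 600]); }


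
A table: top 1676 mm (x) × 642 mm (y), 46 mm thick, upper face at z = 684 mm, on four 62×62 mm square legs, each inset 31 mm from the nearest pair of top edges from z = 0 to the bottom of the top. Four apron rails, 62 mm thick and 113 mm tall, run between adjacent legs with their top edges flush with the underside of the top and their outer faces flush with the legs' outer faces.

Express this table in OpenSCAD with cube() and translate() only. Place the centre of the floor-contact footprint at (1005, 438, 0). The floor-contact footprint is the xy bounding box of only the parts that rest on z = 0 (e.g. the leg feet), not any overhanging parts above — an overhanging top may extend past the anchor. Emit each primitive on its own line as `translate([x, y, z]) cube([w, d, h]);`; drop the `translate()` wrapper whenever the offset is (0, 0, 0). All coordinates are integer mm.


translate([167, 117, 638]) cube([1676, 642, 46]);
translate([198, 148, 0]) cube([62, 62, 638]);
translate([1750, 148, 0]) cube([62, 62, 638]);
translate([198, 666, 0]) cube([62, 62, 638]);
translate([1750, 666, 0]) cube([62, 62, 638]);
translate([260, 148, 525]) cube([1490, 62, 113]);
translate([260, 666, 525]) cube([1490, 62, 113]);
translate([198, 210, 525]) cube([62, 456, 113]);
translate([1750, 210, 525]) cube([62, 456, 113]);


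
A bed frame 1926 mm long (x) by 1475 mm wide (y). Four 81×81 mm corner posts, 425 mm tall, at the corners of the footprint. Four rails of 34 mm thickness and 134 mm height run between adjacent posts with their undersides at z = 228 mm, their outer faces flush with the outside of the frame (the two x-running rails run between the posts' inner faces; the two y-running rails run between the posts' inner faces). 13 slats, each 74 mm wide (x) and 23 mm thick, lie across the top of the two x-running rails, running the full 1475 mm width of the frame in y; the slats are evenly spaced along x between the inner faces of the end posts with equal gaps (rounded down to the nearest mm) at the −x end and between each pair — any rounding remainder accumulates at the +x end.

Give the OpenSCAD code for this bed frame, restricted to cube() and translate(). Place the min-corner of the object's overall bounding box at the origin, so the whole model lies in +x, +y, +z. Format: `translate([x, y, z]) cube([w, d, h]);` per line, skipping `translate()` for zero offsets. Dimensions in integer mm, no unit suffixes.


cube([81, 81, 425]);
translate([0, 1394, 0]) cube([81, 81, 425]);
translate([1845, 0, 0]) cube([81, 81, 425]);
translate([1845, 1394, 0]) cube([81, 81, 425]);
translate([81, 0, 228]) cube([1764, 34, 134]);
translate([81, 1441, 228]) cube([1764, 34, 134]);
translate([0, 81, 228]) cube([34, 1313, 134]);
translate([1892, 81, 228]) cube([34, 1313, 134]);
translate([138, 0, 362]) cube([74, 1475, 23]);
translate([269, 0, 362]) cube([74, 1475, 23]);
translate([400, 0, 362]) cube([74, 1475, 23]);
translate([531, 0, 362]) cube([74, 1475, 23]);
translate([662, 0, 362]) cube([74, 1475, 23]);
translate([793, 0, 362]) cube([74, 1475, 23]);
translate([924, 0, 362]) cube([74, 1475, 23]);
translate([1055, 0, 362]) cube([74, 1475, 23]);
translate([1186, 0, 362]) cube([74, 1475, 23]);
translate([1317, 0, 362]) cube([74, 1475, 23]);
translate([1448, 0, 362]) cube([74, 1475, 23]);
translate([1579, 0, 362]) cube([74, 1475, 23]);
translate([1710, 0, 362]) cube([74, 1475, 23]);


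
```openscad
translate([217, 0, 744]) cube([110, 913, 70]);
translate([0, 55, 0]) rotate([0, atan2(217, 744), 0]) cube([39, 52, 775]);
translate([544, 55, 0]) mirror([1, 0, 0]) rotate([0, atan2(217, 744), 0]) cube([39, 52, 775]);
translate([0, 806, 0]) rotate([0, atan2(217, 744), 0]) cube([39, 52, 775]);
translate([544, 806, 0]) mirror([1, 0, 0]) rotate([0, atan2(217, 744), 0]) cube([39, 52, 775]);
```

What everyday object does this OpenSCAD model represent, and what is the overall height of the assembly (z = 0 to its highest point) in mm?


A sawhorse. The overall height is 814 mm.

A beam across two mirrored pairs of raked legs — a sawhorse. The beam's underside is at z = 744 (matching the legs' vertical rise in atan2(217, 744)) and the beam is 70 mm tall, so its top is at 744 + 70 = 814 mm. The raked legs top out at the beam's underside, so that is the highest point.


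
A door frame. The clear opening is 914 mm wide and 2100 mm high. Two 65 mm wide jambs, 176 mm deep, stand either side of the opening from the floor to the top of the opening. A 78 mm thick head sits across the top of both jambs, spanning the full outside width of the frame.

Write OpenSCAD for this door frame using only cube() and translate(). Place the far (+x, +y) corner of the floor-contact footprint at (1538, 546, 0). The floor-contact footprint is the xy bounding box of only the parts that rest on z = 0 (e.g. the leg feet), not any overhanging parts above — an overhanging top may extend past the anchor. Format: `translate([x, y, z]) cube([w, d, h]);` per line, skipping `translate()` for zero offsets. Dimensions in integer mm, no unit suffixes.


translate([494, 370, 0]) cube([65, 176, 2100]);
translate([1473, 370, 0]) cube([65, 176, 2100]);
translate([494, 370, 2100]) cube([1044, 176, 78]);


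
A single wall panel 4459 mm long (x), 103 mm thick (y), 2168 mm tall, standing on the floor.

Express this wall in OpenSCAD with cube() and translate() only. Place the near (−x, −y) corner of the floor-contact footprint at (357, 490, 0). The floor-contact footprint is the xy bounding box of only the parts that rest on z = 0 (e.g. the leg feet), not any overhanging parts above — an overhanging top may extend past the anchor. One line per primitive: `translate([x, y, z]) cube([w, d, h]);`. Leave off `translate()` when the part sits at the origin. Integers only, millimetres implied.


translate([357, 490, 0]) cube([4459, 103, 2168]);


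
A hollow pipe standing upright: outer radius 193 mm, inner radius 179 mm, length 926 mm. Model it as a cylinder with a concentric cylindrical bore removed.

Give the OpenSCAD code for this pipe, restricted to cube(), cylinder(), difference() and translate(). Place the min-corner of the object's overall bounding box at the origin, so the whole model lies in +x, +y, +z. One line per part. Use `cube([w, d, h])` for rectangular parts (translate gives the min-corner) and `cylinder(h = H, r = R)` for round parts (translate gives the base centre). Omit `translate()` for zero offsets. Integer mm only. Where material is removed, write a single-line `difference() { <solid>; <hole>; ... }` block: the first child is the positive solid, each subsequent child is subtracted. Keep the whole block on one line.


difference() { translate([193, 193, 0]) cylinder(h = 926, r = 193); translate([193, 193, 0]) cylinder(h = 926, r = 179); }


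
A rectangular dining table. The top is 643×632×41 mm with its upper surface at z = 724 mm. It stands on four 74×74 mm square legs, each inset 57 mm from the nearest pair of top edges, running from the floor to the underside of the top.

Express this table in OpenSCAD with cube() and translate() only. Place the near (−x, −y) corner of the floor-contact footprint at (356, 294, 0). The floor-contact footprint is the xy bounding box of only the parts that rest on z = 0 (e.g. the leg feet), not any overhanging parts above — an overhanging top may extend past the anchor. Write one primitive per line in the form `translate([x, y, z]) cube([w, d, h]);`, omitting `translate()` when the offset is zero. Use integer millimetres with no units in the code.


// leg_h = 724 - 41 = 683
translate([299, 237, 683]) cube([643, 632, 41]);
translate([356, 294, 0]) cube([74, 74, 683]);
translate([811, 294, 0]) cube([74, 74, 683]);
translate([356, 738, 0]) cube([74, 74, 683]);
translate([811, 738, 0]) cube([74, 74, 683]);


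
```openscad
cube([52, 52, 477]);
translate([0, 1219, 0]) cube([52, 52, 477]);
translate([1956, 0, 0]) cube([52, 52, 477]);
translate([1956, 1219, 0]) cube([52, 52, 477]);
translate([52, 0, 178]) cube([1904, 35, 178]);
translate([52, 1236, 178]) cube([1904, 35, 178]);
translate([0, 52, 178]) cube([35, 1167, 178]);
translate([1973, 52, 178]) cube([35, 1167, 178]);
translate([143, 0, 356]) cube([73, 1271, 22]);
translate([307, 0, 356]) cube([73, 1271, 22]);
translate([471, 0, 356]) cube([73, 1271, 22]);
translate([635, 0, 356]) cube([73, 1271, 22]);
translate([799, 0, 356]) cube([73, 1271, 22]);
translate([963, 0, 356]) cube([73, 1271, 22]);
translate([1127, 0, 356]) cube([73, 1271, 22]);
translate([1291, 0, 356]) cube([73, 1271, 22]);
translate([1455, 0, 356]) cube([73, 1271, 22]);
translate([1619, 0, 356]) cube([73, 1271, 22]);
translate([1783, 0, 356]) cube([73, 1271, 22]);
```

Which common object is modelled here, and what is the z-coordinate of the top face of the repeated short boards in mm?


A bed frame. The slat-top height is 378 mm.

Four posts, four rails, and a row of slats — a bed frame. Slats sit on the rails at z = 178 + 178 = 356; with slat thickness 22, the top is 378 mm.


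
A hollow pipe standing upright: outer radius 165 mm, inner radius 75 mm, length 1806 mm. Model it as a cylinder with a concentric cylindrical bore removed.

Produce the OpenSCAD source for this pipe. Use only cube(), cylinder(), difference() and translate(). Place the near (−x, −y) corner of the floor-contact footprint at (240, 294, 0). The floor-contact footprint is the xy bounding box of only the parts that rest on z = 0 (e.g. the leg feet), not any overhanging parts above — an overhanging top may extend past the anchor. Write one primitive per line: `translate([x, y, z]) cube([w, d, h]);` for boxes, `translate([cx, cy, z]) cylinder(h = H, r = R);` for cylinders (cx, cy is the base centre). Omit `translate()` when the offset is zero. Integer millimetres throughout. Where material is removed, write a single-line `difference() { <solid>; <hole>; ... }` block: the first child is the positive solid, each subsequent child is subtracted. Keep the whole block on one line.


difference() { translate([405, 459, 0]) cylinder(h = 1806, r = 165); translate([405, 459, 0]) cylinder(h = 1806, r = 75); }


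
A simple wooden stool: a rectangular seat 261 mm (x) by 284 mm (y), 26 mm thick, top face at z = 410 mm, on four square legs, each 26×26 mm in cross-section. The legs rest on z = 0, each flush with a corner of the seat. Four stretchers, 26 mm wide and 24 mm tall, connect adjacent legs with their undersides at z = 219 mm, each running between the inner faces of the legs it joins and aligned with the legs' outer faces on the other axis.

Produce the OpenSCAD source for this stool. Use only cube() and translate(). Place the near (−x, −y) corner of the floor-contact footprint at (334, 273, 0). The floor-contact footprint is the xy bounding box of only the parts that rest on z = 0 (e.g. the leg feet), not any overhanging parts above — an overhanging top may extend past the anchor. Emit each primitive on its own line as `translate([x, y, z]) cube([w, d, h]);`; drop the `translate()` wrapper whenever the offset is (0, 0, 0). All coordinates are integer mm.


translate([334, 273, 384]) cube([261, 284, 26]);
translate([334, 273, 0]) cube([26, 26, 384]);
translate([569, 273, 0]) cube([26, 26, 384]);
translate([334, 531, 0]) cube([26, 26, 384]);
translate([569, 531, 0]) cube([26, 26, 384]);
translate([360, 273, 219]) cube([209, 26, 24]);
translate([360, 531, 219]) cube([209, 26, 24]);
translate([334, 299, 219]) cube([26, 232, 24]);
translate([569, 299, 219]) cube([26, 232, 24]);


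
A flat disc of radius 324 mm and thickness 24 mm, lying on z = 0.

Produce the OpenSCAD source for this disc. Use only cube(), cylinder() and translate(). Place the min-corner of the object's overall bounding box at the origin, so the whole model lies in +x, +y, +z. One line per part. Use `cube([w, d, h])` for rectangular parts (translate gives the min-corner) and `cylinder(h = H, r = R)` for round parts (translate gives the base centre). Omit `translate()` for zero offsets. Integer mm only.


translate([324, 324, 0]) cylinder(h = 24, r = 324);


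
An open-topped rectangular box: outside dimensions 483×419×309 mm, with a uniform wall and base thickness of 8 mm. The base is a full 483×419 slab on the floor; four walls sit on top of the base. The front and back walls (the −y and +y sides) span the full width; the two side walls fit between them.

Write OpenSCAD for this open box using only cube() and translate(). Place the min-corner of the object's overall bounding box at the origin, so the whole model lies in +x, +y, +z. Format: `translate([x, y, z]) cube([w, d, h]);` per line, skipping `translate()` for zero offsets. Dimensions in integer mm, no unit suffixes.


cube([483, 419, 8]);
translate([0, 0, 8]) cube([483, 8, 301]);
translate([0, 411, 8]) cube([483, 8, 301]);
translate([0, 8, 8]) cube([8, 403, 301]);
translate([475, 8, 8]) cube([8, 403, 301]);


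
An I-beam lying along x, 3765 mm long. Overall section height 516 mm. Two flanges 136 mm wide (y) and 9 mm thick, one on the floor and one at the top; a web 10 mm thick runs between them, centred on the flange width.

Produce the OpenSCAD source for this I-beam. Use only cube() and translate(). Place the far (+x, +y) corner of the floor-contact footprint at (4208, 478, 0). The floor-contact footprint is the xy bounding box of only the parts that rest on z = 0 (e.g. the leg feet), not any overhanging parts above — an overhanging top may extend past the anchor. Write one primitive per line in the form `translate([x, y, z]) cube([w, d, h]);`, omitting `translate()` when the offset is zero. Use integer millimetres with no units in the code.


translate([443, 342, 0]) cube([3765, 136, 9]);
translate([443, 405, 9]) cube([3765, 10, 498]);
translate([443, 342, 507]) cube([3765, 136, 9]);


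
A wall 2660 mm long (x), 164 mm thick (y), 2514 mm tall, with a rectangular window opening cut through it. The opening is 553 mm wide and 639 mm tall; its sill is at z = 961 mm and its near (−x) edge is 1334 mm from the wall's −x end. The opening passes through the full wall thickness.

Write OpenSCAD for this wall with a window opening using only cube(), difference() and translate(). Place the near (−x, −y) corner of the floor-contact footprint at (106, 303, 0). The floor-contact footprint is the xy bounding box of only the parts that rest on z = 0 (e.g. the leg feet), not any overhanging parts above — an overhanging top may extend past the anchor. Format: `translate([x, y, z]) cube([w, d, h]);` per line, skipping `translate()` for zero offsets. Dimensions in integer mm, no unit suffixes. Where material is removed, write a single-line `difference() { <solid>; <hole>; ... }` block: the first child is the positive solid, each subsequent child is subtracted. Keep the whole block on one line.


difference() { translate([106, 303, 0]) cube([2660, 164, 2514]); translate([1440, 303, 961]) cube([553, 164, 639]); }


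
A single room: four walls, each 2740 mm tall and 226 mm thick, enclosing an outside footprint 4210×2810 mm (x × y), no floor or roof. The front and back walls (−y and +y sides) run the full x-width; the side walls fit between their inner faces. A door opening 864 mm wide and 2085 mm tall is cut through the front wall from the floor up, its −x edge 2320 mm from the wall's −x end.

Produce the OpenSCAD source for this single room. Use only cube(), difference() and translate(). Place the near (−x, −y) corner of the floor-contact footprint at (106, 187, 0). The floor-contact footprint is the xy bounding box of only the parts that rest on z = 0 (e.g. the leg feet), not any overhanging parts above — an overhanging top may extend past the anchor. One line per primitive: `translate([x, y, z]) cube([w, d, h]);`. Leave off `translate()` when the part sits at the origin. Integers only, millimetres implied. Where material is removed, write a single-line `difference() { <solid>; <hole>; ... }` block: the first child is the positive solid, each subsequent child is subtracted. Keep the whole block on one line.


difference() { translate([106, 187, 0]) cube([4210, 226, 2740]); translate([2426, 187, 0]) cube([864, 226, 2085]); }
translate([106, 2771, 0]) cube([4210, 226, 2740]);
translate([106, 413, 0]) cube([226, 2358, 2740]);
translate([4090, 413, 0]) cube([226, 2358, 2740]);


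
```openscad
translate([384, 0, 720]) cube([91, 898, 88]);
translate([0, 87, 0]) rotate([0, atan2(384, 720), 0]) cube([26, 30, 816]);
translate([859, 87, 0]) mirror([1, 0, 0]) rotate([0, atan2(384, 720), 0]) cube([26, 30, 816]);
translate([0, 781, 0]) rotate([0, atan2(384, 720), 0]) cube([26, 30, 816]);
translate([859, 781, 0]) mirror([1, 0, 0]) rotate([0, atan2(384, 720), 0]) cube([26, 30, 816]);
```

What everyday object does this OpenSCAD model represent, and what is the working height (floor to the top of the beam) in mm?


A sawhorse. The overall height is 808 mm.

A beam across two mirrored pairs of raked legs — a sawhorse. The beam's underside is at z = 720 (matching the legs' vertical rise in atan2(384, 720)) and the beam is 88 mm tall, so its top is at 720 + 88 = 808 mm. The raked legs top out at the beam's underside, so that is the highest point.


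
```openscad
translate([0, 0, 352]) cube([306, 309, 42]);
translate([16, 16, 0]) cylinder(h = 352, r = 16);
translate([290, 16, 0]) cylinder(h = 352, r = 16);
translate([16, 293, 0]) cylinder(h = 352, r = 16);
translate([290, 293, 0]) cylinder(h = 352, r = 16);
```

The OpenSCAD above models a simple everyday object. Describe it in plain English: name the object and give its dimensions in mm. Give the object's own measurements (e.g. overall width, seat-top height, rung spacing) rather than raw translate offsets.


A simple wooden stool: a rectangular seat 306 mm (x) by 309 mm (y), 42 mm thick, top face at z = 394 mm, on four round legs, each 32 mm in diameter. The legs rest on z = 0, each leg's axis is inset half a diameter from the nearest pair of seat edges (so the leg's bounding box is flush with the corner).


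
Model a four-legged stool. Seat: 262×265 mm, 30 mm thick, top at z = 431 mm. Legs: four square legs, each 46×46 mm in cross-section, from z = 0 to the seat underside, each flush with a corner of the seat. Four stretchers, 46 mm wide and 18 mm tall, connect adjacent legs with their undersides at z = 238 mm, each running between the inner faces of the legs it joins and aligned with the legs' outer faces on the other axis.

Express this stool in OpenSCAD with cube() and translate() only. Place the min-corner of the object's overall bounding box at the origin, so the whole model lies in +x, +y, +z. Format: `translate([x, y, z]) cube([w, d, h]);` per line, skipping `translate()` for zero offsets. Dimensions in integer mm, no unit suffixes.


translate([0, 0, 401]) cube([262, 265, 30]);
cube([46, 46, 401]);
translate([216, 0, 0]) cube([46, 46, 401]);
translate([0, 219, 0]) cube([46, 46, 401]);
translate([216, 219, 0]) cube([46, 46, 401]);
translate([46, 0, 238]) cube([170, 46, 18]);
translate([46, 219, 238]) cube([170, 46, 18]);
translate([0, 46, 238]) cube([46, 173, 18]);
translate([216, 46, 238]) cube([46, 173, 18]);


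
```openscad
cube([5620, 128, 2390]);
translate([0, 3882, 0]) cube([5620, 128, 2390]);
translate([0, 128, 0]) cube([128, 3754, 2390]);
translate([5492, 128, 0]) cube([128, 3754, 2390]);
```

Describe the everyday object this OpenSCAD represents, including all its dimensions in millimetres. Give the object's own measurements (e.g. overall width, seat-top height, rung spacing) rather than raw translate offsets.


The wall frame of a small rectangular building: four walls, each 2390 mm tall and 128 mm thick, enclosing a footprint 5620 mm (x) by 4010 mm (y) outside-to-outside, with no floor or roof. The front and back walls (the −y and +y sides) span the full width; the two side walls fit between them.


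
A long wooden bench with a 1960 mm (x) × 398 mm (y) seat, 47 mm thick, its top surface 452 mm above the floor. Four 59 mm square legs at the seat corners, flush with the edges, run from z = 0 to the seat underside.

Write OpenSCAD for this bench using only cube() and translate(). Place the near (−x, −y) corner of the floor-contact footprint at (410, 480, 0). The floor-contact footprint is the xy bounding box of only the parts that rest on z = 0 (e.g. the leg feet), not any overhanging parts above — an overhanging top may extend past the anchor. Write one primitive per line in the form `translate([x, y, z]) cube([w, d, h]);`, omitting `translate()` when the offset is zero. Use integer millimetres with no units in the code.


translate([410, 480, 405]) cube([1960, 398, 47]);
translate([410, 480, 0]) cube([59, 59, 405]);
translate([410, 819, 0]) cube([59, 59, 405]);
translate([2311, 480, 0]) cube([59, 59, 405]);
translate([2311, 819, 0]) cube([59, 59, 405]);


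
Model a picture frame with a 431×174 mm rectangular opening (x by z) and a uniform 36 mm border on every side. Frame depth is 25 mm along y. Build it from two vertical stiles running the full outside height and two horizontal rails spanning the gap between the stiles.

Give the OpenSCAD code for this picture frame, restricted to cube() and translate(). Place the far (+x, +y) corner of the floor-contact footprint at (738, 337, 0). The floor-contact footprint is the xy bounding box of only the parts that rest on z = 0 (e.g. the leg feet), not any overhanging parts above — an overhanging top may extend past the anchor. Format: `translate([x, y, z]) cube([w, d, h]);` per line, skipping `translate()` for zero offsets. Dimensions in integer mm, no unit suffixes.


translate([235, 312, 0]) cube([36, 25, 246]);
translate([702, 312, 0]) cube([36, 25, 246]);
translate([271, 312, 0]) cube([431, 25, 36]);
translate([271, 312, 210]) cube([431, 25, 36]);


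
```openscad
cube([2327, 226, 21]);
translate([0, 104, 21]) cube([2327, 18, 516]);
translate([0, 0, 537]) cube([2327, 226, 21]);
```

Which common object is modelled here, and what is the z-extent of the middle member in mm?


An I-beam. The web height is 516 mm.

Two wide flanges with a thin centred web — an I-beam. Overall 558 mm minus two 21 mm flanges gives a web of 558 − 2·21 = 516 mm.


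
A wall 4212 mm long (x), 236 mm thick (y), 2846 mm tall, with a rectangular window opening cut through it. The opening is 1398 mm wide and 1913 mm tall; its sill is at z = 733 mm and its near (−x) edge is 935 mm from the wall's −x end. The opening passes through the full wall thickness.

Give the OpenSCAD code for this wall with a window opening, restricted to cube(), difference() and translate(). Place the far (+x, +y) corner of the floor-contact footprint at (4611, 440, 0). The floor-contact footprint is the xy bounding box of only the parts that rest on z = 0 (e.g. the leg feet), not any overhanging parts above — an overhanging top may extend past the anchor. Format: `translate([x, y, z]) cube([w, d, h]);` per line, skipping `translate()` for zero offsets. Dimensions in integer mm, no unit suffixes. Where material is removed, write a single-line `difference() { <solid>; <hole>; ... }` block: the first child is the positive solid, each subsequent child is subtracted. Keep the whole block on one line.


difference() { translate([399, 204, 0]) cube([4212, 236, 2846]); translate([1334, 204, 733]) cube([1398, 236, 1913]); }


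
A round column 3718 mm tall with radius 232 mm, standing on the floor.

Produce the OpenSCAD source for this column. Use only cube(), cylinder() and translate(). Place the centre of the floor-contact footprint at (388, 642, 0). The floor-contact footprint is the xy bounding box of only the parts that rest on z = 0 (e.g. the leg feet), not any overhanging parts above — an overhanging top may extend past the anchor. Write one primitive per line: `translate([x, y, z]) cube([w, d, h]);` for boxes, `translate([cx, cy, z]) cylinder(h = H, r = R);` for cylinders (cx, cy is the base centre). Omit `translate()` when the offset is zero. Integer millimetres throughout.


translate([388, 642, 0]) cylinder(h = 3718, r = 232);


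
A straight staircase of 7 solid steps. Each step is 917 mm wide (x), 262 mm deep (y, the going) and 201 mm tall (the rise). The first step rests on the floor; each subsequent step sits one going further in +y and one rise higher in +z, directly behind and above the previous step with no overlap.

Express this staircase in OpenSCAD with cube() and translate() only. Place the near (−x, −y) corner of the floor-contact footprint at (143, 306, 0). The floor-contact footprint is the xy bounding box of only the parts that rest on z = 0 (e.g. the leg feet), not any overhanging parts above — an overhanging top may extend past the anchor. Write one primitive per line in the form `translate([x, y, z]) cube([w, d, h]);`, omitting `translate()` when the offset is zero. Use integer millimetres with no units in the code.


translate([143, 306, 0]) cube([917, 262, 201]);
translate([143, 568, 201]) cube([917, 262, 201]);
translate([143, 830, 402]) cube([917, 262, 201]);
translate([143, 1092, 603]) cube([917, 262, 201]);
translate([143, 1354, 804]) cube([917, 262, 201]);
translate([143, 1616, 1005]) cube([917, 262, 201]);
translate([143, 1878, 1206]) cube([917, 262, 201]);


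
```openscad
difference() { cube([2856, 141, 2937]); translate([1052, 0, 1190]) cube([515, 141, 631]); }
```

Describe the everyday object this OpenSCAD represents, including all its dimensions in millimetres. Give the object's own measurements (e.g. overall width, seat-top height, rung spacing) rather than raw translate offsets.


A wall 2856 mm long (x), 141 mm thick (y), 2937 mm tall, with a rectangular window opening cut through it. The opening is 515 mm wide and 631 mm tall; its sill is at z = 1190 mm and its near (−x) edge is 1052 mm from the wall's −x end. The opening passes through the full wall thickness.


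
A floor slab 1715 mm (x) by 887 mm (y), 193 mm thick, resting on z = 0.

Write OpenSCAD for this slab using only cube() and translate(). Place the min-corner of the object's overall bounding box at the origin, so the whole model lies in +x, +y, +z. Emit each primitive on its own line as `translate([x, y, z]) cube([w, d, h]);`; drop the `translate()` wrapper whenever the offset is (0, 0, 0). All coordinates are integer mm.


cube([1715, 887, 193]);


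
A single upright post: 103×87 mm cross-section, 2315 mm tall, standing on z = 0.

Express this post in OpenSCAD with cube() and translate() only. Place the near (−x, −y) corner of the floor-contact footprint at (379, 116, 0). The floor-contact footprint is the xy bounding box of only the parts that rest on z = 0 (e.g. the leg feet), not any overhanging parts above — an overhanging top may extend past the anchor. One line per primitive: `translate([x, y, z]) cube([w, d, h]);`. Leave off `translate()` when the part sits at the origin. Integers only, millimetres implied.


translate([379, 116, 0]) cube([103, 87, 2315]);


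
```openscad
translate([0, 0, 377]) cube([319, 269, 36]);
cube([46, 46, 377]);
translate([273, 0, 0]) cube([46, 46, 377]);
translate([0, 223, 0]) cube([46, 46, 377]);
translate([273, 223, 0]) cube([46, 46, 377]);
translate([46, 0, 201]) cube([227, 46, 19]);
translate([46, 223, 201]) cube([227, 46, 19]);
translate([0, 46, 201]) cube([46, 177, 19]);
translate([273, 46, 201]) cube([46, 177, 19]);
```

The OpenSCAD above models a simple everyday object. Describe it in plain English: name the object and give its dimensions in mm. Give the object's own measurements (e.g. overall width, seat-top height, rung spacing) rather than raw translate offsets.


A four-legged stool. The seat is a 319×269×36 mm slab whose top surface is at z = 413 mm; four square legs, each 46×46 mm in cross-section, run from the floor (z = 0) to the underside of the seat, each flush with a corner of the seat. Four stretchers, 46 mm wide and 19 mm tall, connect adjacent legs with their undersides at z = 201 mm, each running between the inner faces of the legs it joins and aligned with the legs' outer faces on the other axis.


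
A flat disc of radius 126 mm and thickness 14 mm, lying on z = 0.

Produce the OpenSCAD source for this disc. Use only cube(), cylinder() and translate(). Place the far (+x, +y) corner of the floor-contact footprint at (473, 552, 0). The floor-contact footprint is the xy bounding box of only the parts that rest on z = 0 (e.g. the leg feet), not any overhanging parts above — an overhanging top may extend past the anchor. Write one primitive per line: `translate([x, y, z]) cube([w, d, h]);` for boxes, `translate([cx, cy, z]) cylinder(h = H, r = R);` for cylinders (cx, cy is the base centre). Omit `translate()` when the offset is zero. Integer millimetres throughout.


translate([347, 426, 0]) cylinder(h = 14, r = 126);


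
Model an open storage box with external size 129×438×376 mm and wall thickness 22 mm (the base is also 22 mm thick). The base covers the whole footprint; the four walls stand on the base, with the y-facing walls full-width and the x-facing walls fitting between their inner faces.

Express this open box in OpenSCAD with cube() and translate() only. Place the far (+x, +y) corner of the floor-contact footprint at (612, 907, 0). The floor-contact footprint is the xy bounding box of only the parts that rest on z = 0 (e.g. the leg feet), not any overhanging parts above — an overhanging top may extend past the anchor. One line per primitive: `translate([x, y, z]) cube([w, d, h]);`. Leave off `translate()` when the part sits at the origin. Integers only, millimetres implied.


translate([483, 469, 0]) cube([129, 438, 22]);
translate([483, 469, 22]) cube([129, 22, 354]);
translate([483, 885, 22]) cube([129, 22, 354]);
translate([483, 491, 22]) cube([22, 394, 354]);
translate([590, 491, 22]) cube([22, 394, 354]);


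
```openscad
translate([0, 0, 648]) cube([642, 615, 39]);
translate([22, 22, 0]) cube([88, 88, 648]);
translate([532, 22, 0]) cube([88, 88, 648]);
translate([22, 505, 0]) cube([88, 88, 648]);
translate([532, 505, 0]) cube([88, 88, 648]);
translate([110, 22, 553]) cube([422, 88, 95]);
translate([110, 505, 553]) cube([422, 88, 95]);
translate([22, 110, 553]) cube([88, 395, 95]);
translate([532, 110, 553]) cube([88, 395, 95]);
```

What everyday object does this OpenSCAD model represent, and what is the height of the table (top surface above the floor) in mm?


A table. The table height is 687 mm.

A 642×615×39 slab sits at z = 648 on four 88 mm square posts — a table. The top surface is at 648 + 39 = 687 mm.
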